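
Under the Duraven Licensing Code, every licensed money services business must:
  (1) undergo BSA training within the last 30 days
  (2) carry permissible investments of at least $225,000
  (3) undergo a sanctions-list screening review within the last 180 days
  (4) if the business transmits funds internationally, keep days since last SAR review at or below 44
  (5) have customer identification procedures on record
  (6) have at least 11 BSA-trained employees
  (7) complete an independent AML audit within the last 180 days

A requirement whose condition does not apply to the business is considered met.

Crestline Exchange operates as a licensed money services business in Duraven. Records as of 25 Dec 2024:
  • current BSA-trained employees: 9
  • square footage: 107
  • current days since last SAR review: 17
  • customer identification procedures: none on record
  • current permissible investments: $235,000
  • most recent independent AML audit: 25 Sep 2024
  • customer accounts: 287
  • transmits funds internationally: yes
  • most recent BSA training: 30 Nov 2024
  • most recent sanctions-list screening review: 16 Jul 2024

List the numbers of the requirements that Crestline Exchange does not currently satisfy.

5, 6

1. BSA training 25 days ago vs limit 30 → met
2. permissible investments $235,000 ≥ $225,000 → met
3. sanctions-list screening review 162 days ago vs limit 180 → met
4. condition 'transmits funds internationally' holds; days since last SAR review 17 ≤ 44 → met
5. customer identification procedures absent → not met
6. BSA-trained employees 9 < 11 → not met
7. independent AML audit 91 days ago vs limit 180 → met
Not met: 5, 6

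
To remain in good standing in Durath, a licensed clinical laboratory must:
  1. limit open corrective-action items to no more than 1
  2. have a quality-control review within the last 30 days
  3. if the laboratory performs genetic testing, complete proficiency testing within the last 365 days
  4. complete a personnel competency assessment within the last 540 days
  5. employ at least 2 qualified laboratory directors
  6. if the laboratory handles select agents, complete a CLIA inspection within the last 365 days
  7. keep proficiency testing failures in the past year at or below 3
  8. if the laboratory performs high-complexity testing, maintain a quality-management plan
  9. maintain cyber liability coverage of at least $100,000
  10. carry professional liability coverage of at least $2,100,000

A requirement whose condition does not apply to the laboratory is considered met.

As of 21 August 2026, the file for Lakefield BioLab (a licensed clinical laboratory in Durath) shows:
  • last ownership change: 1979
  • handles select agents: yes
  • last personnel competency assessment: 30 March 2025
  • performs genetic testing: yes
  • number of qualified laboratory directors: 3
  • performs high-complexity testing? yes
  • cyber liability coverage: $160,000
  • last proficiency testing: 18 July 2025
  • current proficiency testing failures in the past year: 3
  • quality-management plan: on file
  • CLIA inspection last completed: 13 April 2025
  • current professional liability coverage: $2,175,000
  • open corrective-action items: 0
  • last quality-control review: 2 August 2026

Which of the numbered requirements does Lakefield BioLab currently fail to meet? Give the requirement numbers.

1. open corrective-action items 0 ≤ 1 → met
2. quality-control review 19 days ago vs limit 30 → met
3. condition 'performs genetic testing' holds; proficiency testing 399 days ago vs limit 365 → not met
4. personnel competency assessment 509 days ago vs limit 540 → met
5. qualified laboratory directors 3 ≥ 2 → met
6. condition 'handles select agents' holds; CLIA inspection 495 days ago vs limit 365 → not met
7. proficiency testing failures in the past year 3 ≤ 3 → met
8. condition 'performs high-complexity testing' holds; quality-management plan present → met
9. cyber liability coverage $160,000 ≥ $100,000 → met
10. professional liability coverage $2,175,000 ≥ $2,100,000 → met
Not met: 3, 6

3, 6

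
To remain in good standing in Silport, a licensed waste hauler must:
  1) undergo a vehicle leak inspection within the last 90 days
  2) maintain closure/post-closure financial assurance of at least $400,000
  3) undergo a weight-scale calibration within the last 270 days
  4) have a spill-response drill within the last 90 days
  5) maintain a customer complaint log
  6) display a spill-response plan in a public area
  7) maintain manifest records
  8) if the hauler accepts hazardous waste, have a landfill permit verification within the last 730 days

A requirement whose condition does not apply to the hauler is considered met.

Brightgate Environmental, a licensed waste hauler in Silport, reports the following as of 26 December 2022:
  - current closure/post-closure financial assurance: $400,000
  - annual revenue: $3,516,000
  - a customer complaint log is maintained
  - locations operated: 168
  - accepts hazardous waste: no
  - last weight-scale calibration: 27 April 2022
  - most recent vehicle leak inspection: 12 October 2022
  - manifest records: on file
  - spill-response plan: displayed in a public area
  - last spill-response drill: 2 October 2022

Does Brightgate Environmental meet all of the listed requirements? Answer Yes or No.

1. vehicle leak inspection 75 days ago vs limit 90 → met
2. closure/post-closure financial assurance $400,000 ≥ $400,000 → met
3. weight-scale calibration 243 days ago vs limit 270 → met
4. spill-response drill 85 days ago vs limit 90 → met
5. customer complaint log present → met
6. spill-response plan present → met
7. manifest records present → met
8. condition 'accepts hazardous waste' does not hold → requirement n/a → met
All met.

Yes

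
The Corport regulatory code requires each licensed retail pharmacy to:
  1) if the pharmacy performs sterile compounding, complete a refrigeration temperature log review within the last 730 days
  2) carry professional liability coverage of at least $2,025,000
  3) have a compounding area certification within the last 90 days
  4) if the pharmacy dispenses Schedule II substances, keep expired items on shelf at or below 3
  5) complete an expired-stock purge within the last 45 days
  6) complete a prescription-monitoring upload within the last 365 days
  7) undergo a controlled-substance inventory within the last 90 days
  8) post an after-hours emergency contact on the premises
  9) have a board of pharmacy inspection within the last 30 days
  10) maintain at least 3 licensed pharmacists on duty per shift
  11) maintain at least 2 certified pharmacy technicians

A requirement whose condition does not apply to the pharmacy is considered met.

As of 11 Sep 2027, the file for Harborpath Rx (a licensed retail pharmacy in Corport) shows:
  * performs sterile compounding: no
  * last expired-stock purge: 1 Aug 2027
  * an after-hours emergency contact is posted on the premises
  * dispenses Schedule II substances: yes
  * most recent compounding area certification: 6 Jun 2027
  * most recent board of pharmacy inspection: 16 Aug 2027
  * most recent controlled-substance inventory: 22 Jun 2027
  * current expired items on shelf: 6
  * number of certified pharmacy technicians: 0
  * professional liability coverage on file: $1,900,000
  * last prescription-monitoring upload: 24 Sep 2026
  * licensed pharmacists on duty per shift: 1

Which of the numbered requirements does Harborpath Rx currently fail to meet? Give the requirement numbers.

2, 3, 4, 10, 11

1. condition 'performs sterile compounding' does not hold → requirement n/a → met
2. professional liability coverage $1,900,000 < $2,025,000 → not met
3. compounding area certification 97 days ago vs limit 90 → not met
4. condition 'dispenses Schedule II substances' holds; expired items on shelf 6 > 3 → not met
5. expired-stock purge 41 days ago vs limit 45 → met
6. prescription-monitoring upload 352 days ago vs limit 365 → met
7. controlled-substance inventory 81 days ago vs limit 90 → met
8. after-hours emergency contact present → met
9. board of pharmacy inspection 26 days ago vs limit 30 → met
10. licensed pharmacists on duty per shift 1 < 3 → not met
11. certified pharmacy technicians 0 < 2 → not met
Not met: 2, 3, 4, 10, 11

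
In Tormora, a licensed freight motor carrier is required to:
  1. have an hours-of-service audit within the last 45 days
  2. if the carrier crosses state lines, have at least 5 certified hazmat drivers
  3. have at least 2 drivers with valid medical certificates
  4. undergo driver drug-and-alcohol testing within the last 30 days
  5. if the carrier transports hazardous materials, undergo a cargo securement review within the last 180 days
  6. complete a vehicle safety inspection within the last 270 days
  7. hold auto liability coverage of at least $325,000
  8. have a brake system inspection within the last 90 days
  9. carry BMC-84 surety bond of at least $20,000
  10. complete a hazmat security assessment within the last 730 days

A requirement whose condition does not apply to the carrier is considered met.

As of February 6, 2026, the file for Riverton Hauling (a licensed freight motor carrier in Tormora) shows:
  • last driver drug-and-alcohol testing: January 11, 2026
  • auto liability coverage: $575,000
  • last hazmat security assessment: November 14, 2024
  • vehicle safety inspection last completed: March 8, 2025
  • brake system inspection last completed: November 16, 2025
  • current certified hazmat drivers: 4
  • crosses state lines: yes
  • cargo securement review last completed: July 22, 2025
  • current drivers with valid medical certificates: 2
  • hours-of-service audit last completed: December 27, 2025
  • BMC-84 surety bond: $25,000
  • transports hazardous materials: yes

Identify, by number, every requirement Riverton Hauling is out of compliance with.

1. hours-of-service audit 41 days ago vs limit 45 → met
2. condition 'crosses state lines' holds; certified hazmat drivers 4 < 5 → not met
3. drivers with valid medical certificates 2 ≥ 2 → met
4. driver drug-and-alcohol testing 26 days ago vs limit 30 → met
5. condition 'transports hazardous materials' holds; cargo securement review 199 days ago vs limit 180 → not met
6. vehicle safety inspection 335 days ago vs limit 270 → not met
7. auto liability coverage $575,000 ≥ $325,000 → met
8. brake system inspection 82 days ago vs limit 90 → met
9. BMC-84 surety bond $25,000 ≥ $20,000 → met
10. hazmat security assessment 449 days ago vs limit 730 → met
Not met: 2, 5, 6

2, 5, 6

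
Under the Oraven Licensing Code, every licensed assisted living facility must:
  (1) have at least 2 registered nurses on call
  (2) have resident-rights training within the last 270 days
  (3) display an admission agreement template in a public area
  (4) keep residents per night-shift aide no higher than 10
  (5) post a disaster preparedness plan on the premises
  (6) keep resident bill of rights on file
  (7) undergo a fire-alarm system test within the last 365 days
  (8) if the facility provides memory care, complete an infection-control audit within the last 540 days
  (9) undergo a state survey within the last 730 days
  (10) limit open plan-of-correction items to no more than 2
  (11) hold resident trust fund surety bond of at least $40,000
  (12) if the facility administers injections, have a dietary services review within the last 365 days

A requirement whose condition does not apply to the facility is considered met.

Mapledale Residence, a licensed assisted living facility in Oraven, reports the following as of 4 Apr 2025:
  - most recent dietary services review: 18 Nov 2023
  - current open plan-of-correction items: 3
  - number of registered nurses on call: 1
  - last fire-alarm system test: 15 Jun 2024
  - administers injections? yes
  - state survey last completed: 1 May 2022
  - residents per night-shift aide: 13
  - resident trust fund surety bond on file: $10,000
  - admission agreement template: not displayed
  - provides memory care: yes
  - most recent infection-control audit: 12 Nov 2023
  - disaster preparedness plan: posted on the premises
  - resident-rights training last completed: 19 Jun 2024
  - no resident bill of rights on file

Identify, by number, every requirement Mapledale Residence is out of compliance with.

1, 2, 3, 4, 6, 9, 10, 11, 12

1. registered nurses on call 1 < 2 → not met
2. resident-rights training 289 days ago vs limit 270 → not met
3. admission agreement template absent → not met
4. residents per night-shift aide 13 > 10 → not met
5. disaster preparedness plan present → met
6. resident bill of rights absent → not met
7. fire-alarm system test 293 days ago vs limit 365 → met
8. condition 'provides memory care' holds; infection-control audit 509 days ago vs limit 540 → met
9. state survey 1069 days ago vs limit 730 → not met
10. open plan-of-correction items 3 > 2 → not met
11. resident trust fund surety bond $10,000 < $40,000 → not met
12. condition 'administers injections' holds; dietary services review 503 days ago vs limit 365 → not met
Not met: 1, 2, 3, 4, 6, 9, 10, 11, 12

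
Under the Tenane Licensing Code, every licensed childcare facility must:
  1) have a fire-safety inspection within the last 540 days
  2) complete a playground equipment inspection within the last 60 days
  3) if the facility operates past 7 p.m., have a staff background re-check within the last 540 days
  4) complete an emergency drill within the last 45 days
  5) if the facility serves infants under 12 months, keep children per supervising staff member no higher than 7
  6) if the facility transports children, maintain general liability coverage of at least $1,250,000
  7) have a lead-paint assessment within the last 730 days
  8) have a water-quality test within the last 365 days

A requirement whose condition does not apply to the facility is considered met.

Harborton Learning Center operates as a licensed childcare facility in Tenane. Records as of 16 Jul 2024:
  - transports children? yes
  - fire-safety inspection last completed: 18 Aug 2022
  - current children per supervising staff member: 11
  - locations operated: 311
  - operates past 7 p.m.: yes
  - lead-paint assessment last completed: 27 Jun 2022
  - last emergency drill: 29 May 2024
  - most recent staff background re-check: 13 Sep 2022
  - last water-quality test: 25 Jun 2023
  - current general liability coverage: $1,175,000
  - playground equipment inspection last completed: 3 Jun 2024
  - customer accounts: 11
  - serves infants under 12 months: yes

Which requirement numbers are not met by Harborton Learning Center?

1. fire-safety inspection 698 days ago vs limit 540 → not met
2. playground equipment inspection 43 days ago vs limit 60 → met
3. condition 'operates past 7 p.m.' holds; staff background re-check 672 days ago vs limit 540 → not met
4. emergency drill 48 days ago vs limit 45 → not met
5. condition 'serves infants under 12 months' holds; children per supervising staff member 11 > 7 → not met
6. condition 'transports children' holds; general liability coverage $1,175,000 < $1,250,000 → not met
7. lead-paint assessment 750 days ago vs limit 730 → not met
8. water-quality test 387 days ago vs limit 365 → not met
Not met: 1, 3, 4, 5, 6, 7, 8

1, 3, 4, 5, 6, 7, 8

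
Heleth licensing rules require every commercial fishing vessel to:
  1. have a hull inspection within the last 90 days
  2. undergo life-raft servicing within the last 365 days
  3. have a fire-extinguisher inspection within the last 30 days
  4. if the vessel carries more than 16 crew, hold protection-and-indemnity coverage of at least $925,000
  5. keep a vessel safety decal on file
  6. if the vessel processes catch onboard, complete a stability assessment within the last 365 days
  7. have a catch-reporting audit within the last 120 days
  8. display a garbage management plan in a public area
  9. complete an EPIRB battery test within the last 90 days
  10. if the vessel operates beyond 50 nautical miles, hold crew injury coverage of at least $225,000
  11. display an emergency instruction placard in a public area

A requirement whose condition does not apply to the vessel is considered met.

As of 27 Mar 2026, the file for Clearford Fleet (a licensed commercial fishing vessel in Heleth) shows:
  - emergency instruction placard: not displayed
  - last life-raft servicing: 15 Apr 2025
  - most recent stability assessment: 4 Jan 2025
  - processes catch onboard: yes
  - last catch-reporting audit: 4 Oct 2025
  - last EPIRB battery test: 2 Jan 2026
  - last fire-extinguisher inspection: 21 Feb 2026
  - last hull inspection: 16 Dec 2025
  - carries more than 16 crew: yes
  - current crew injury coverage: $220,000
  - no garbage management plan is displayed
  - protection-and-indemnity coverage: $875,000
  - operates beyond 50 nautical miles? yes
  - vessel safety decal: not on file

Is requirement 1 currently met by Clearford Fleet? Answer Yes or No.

1. hull inspection 101 days ago vs limit 90 → not met

No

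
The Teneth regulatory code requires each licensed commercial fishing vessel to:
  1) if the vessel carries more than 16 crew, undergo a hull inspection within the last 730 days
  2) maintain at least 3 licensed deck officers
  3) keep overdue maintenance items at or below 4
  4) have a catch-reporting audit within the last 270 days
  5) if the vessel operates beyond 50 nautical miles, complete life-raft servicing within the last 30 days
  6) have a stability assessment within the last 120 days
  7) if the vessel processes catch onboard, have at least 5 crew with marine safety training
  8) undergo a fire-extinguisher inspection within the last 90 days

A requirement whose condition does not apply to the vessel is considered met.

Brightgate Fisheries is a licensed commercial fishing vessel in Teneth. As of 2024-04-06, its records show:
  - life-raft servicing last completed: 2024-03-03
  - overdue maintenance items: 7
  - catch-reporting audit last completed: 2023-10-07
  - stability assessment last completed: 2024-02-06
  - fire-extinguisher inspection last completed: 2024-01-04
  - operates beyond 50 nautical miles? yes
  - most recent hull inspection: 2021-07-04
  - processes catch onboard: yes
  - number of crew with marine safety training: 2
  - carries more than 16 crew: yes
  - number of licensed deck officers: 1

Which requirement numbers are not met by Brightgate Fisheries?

1. condition 'carries more than 16 crew' holds; hull inspection 1007 days ago vs limit 730 → not met
2. licensed deck officers 1 < 3 → not met
3. overdue maintenance items 7 > 4 → not met
4. catch-reporting audit 182 days ago vs limit 270 → met
5. condition 'operates beyond 50 nautical miles' holds; life-raft servicing 34 days ago vs limit 30 → not met
6. stability assessment 60 days ago vs limit 120 → met
7. condition 'processes catch onboard' holds; crew with marine safety training 2 < 5 → not met
8. fire-extinguisher inspection 93 days ago vs limit 90 → not met
Not met: 1, 2, 3, 5, 7, 8

1, 2, 3, 5, 7, 8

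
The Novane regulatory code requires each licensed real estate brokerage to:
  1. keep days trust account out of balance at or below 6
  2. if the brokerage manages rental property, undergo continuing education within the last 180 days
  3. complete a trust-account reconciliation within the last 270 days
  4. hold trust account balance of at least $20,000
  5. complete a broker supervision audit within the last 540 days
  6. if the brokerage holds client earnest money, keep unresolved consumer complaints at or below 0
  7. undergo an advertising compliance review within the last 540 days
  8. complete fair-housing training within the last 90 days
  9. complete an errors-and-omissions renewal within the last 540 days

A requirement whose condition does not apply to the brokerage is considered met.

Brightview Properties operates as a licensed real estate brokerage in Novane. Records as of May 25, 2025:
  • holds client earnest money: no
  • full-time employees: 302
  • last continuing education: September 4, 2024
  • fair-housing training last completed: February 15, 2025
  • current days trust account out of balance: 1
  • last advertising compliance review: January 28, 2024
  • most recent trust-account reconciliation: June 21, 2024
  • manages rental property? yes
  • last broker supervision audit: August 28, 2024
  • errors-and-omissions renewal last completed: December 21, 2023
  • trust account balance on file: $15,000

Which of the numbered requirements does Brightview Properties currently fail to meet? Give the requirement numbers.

1. days trust account out of balance 1 ≤ 6 → met
2. condition 'manages rental property' holds; continuing education 263 days ago vs limit 180 → not met
3. trust-account reconciliation 338 days ago vs limit 270 → not met
4. trust account balance $15,000 < $20,000 → not met
5. broker supervision audit 270 days ago vs limit 540 → met
6. condition 'holds client earnest money' does not hold → requirement n/a → met
7. advertising compliance review 483 days ago vs limit 540 → met
8. fair-housing training 99 days ago vs limit 90 → not met
9. errors-and-omissions renewal 521 days ago vs limit 540 → met
Not met: 2, 3, 4, 8

2, 3, 4, 8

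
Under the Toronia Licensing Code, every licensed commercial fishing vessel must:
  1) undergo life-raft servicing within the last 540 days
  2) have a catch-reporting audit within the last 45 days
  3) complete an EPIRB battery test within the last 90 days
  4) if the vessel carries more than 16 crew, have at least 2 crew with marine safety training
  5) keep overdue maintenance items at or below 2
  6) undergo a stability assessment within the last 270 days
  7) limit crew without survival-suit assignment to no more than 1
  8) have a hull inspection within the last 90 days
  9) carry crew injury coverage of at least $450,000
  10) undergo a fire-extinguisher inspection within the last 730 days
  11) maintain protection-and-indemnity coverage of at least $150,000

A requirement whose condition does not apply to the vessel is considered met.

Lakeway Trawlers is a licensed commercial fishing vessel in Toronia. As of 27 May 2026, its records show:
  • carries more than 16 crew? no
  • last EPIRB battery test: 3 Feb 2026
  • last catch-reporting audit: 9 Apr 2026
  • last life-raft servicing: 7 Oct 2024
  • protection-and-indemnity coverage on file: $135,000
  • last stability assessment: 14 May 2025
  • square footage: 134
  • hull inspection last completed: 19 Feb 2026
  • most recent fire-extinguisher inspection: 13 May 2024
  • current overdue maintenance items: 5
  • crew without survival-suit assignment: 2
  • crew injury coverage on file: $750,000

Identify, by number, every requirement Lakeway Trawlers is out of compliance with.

1, 2, 3, 5, 6, 7, 8, 10, 11

1. life-raft servicing 597 days ago vs limit 540 → not met
2. catch-reporting audit 48 days ago vs limit 45 → not met
3. EPIRB battery test 113 days ago vs limit 90 → not met
4. condition 'carries more than 16 crew' does not hold → requirement n/a → met
5. overdue maintenance items 5 > 2 → not met
6. stability assessment 378 days ago vs limit 270 → not met
7. crew without survival-suit assignment 2 > 1 → not met
8. hull inspection 97 days ago vs limit 90 → not met
9. crew injury coverage $750,000 ≥ $450,000 → met
10. fire-extinguisher inspection 744 days ago vs limit 730 → not met
11. protection-and-indemnity coverage $135,000 < $150,000 → not met
Not met: 1, 2, 3, 5, 6, 7, 8, 10, 11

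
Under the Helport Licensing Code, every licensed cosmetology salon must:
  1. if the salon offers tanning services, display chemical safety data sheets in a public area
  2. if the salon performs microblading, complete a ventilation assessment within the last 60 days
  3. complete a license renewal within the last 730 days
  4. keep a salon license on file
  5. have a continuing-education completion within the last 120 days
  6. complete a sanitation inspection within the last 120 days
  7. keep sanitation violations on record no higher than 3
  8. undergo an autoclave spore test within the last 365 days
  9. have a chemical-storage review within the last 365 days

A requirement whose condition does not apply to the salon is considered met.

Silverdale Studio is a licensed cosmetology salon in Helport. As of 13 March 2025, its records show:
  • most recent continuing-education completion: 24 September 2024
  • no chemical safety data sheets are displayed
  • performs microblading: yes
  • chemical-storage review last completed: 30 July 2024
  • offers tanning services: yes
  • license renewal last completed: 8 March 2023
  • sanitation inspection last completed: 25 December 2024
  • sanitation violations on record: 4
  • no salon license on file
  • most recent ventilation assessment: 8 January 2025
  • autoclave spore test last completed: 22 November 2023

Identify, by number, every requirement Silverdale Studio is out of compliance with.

1. condition 'offers tanning services' holds; chemical safety data sheets absent → not met
2. condition 'performs microblading' holds; ventilation assessment 64 days ago vs limit 60 → not met
3. license renewal 736 days ago vs limit 730 → not met
4. salon license absent → not met
5. continuing-education completion 170 days ago vs limit 120 → not met
6. sanitation inspection 78 days ago vs limit 120 → met
7. sanitation violations on record 4 > 3 → not met
8. autoclave spore test 477 days ago vs limit 365 → not met
9. chemical-storage review 226 days ago vs limit 365 → met
Not met: 1, 2, 3, 4, 5, 7, 8

1, 2, 3, 4, 5, 7, 8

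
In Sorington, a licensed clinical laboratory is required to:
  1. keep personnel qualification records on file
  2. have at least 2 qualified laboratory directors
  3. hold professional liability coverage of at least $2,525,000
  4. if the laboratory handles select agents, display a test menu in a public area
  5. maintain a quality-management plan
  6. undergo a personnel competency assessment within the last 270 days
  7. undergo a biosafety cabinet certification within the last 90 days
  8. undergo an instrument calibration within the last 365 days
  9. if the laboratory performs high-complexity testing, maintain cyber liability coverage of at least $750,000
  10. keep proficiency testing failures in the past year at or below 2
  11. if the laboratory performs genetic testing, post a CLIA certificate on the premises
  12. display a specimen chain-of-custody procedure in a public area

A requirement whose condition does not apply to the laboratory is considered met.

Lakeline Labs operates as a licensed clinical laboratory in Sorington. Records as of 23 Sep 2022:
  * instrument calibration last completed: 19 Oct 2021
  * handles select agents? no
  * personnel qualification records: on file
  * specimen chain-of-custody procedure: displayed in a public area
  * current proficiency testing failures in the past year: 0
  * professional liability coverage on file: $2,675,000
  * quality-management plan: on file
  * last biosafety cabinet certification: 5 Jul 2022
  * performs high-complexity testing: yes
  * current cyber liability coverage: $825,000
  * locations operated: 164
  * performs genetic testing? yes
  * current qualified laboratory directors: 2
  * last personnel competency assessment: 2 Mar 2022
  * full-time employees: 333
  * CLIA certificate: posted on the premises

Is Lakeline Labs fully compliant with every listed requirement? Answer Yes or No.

Yes

1. personnel qualification records present → met
2. qualified laboratory directors 2 ≥ 2 → met
3. professional liability coverage $2,675,000 ≥ $2,525,000 → met
4. condition 'handles select agents' does not hold → requirement n/a → met
5. quality-management plan present → met
6. personnel competency assessment 205 days ago vs limit 270 → met
7. biosafety cabinet certification 80 days ago vs limit 90 → met
8. instrument calibration 339 days ago vs limit 365 → met
9. condition 'performs high-complexity testing' holds; cyber liability coverage $825,000 ≥ $750,000 → met
10. proficiency testing failures in the past year 0 ≤ 2 → met
11. condition 'performs genetic testing' holds; CLIA certificate present → met
12. specimen chain-of-custody procedure present → met
All met.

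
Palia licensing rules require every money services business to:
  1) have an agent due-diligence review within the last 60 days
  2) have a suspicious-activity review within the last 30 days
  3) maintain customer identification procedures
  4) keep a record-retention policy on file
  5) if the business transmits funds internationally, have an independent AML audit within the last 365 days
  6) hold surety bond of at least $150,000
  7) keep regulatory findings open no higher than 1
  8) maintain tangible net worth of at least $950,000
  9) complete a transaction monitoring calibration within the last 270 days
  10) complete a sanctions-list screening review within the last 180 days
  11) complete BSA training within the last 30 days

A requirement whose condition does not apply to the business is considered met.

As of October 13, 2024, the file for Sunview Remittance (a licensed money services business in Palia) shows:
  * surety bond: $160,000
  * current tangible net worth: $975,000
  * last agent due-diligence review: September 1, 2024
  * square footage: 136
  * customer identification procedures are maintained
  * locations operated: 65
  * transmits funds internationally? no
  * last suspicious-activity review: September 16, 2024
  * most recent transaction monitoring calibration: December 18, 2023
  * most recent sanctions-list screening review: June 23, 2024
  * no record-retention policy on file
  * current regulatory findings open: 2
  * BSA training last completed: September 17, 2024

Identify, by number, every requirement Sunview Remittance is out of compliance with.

1. agent due-diligence review 42 days ago vs limit 60 → met
2. suspicious-activity review 27 days ago vs limit 30 → met
3. customer identification procedures present → met
4. record-retention policy absent → not met
5. condition 'transmits funds internationally' does not hold → requirement n/a → met
6. surety bond $160,000 ≥ $150,000 → met
7. regulatory findings open 2 > 1 → not met
8. tangible net worth $975,000 ≥ $950,000 → met
9. transaction monitoring calibration 300 days ago vs limit 270 → not met
10. sanctions-list screening review 112 days ago vs limit 180 → met
11. BSA training 26 days ago vs limit 30 → met
Not met: 4, 7, 9

4, 7, 9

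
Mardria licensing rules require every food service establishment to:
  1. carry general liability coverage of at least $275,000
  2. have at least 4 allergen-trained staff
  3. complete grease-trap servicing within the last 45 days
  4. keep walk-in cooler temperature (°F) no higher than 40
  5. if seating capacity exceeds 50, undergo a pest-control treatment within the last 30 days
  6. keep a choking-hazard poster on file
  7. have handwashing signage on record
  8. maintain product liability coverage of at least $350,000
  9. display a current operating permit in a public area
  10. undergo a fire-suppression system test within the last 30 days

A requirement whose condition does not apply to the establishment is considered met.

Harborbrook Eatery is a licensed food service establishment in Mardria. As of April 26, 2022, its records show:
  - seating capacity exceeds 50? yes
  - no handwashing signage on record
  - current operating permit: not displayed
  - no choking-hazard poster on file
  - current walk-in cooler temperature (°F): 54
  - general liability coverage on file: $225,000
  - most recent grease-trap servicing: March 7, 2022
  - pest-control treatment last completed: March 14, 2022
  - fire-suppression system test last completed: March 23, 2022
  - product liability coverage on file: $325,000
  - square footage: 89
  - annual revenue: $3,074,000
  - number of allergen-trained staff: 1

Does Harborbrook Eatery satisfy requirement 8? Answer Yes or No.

8. product liability coverage $325,000 < $350,000 → not met

No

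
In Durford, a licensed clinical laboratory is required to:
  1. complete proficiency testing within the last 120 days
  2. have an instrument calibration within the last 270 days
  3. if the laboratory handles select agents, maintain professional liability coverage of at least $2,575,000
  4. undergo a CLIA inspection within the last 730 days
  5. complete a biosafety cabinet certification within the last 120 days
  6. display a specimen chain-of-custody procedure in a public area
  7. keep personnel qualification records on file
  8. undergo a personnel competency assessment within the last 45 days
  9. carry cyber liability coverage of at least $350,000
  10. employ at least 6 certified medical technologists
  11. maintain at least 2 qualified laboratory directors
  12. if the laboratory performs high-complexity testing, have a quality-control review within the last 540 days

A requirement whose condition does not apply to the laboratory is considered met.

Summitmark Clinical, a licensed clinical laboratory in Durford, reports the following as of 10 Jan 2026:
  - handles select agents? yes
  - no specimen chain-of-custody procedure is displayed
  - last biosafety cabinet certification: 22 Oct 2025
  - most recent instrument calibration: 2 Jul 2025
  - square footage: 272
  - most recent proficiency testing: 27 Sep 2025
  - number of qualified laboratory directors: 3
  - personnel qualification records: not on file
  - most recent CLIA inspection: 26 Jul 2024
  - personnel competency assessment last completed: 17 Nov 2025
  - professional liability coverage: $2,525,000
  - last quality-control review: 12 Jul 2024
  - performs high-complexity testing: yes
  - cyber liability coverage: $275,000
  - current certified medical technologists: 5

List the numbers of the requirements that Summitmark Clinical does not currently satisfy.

1. proficiency testing 105 days ago vs limit 120 → met
2. instrument calibration 192 days ago vs limit 270 → met
3. condition 'handles select agents' holds; professional liability coverage $2,525,000 < $2,575,000 → not met
4. CLIA inspection 533 days ago vs limit 730 → met
5. biosafety cabinet certification 80 days ago vs limit 120 → met
6. specimen chain-of-custody procedure absent → not met
7. personnel qualification records absent → not met
8. personnel competency assessment 54 days ago vs limit 45 → not met
9. cyber liability coverage $275,000 < $350,000 → not met
10. certified medical technologists 5 < 6 → not met
11. qualified laboratory directors 3 ≥ 2 → met
12. condition 'performs high-complexity testing' holds; quality-control review 547 days ago vs limit 540 → not met
Not met: 3, 6, 7, 8, 9, 10, 12

3, 6, 7, 8, 9, 10, 12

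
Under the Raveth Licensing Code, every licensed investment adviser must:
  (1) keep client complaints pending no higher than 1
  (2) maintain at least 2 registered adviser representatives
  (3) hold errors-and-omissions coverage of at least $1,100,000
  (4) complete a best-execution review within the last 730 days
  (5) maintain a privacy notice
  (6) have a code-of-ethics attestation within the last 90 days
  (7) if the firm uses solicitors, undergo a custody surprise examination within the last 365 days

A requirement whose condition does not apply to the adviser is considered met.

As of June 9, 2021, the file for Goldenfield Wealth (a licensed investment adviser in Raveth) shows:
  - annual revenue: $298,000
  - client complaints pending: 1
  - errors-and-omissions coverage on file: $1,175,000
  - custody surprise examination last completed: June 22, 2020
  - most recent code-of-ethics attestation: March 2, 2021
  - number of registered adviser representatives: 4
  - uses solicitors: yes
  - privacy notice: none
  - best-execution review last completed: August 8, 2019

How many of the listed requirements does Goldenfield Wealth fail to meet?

2

1. client complaints pending 1 ≤ 1 → met
2. registered adviser representatives 4 ≥ 2 → met
3. errors-and-omissions coverage $1,175,000 ≥ $1,100,000 → met
4. best-execution review 671 days ago vs limit 730 → met
5. privacy notice absent → not met
6. code-of-ethics attestation 99 days ago vs limit 90 → not met
7. condition 'uses solicitors' holds; custody surprise examination 352 days ago vs limit 365 → met
Not met: 2 of 7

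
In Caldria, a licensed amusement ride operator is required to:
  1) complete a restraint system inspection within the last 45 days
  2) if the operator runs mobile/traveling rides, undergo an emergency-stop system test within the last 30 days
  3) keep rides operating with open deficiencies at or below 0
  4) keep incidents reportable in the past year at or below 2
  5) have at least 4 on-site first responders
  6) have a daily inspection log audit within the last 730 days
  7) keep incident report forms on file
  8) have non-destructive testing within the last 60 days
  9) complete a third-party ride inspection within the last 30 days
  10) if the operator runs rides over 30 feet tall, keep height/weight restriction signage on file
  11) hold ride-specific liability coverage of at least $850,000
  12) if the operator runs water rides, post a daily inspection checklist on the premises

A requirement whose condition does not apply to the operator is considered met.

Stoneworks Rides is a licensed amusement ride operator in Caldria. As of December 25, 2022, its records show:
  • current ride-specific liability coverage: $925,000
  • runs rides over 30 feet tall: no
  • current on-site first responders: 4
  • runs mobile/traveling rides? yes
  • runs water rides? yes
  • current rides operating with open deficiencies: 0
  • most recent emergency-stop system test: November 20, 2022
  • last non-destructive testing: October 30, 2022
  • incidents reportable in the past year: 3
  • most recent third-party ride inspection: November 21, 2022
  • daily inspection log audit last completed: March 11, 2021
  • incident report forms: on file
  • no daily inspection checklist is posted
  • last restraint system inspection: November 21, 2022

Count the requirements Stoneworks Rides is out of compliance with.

1. restraint system inspection 34 days ago vs limit 45 → met
2. condition 'runs mobile/traveling rides' holds; emergency-stop system test 35 days ago vs limit 30 → not met
3. rides operating with open deficiencies 0 ≤ 0 → met
4. incidents reportable in the past year 3 > 2 → not met
5. on-site first responders 4 ≥ 4 → met
6. daily inspection log audit 654 days ago vs limit 730 → met
7. incident report forms present → met
8. non-destructive testing 56 days ago vs limit 60 → met
9. third-party ride inspection 34 days ago vs limit 30 → not met
10. condition 'runs rides over 30 feet tall' does not hold → requirement n/a → met
11. ride-specific liability coverage $925,000 ≥ $850,000 → met
12. condition 'runs water rides' holds; daily inspection checklist absent → not met
Not met: 4 of 12

4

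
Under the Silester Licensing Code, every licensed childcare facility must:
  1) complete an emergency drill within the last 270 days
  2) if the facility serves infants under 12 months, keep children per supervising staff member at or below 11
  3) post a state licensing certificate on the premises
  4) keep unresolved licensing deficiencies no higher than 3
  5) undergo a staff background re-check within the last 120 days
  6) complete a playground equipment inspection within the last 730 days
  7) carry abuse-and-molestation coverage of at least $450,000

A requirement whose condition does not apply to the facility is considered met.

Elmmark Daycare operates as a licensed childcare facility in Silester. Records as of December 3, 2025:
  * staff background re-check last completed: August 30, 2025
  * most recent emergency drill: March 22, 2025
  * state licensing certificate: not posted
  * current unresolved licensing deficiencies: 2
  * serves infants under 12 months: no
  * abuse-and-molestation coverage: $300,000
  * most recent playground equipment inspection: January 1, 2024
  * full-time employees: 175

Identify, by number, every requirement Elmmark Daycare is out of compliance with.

1. emergency drill 256 days ago vs limit 270 → met
2. condition 'serves infants under 12 months' does not hold → requirement n/a → met
3. state licensing certificate absent → not met
4. unresolved licensing deficiencies 2 ≤ 3 → met
5. staff background re-check 95 days ago vs limit 120 → met
6. playground equipment inspection 702 days ago vs limit 730 → met
7. abuse-and-molestation coverage $300,000 < $450,000 → not met
Not met: 3, 7

3, 7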